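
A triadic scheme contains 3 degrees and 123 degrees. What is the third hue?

A triad spaces three hues 120° apart.
The full set is {3°, 123°, 243°}.

243°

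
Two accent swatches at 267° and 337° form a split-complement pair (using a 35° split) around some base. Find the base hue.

122°

The accents sit 35° either side of the complement, so the complement is their short-arc midpoint on the wheel.
Short-arc midpoint of 267° and 337°: 302°.
Base is 180° from the complement: 302 − 180 = 122°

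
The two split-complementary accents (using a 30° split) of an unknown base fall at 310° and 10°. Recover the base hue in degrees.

The accents sit 30° either side of the complement, so the complement is their short-arc midpoint on the wheel.
Short-arc midpoint of 310° and 10°: 340°.
Base is 180° from the complement: 340 − 180 = 160°

160°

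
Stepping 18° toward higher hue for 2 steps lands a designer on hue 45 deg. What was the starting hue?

2 steps of 18° (toward higher hue) give a net shift of +36°.
Start = end − shift: 45 − 36 = 9°

9°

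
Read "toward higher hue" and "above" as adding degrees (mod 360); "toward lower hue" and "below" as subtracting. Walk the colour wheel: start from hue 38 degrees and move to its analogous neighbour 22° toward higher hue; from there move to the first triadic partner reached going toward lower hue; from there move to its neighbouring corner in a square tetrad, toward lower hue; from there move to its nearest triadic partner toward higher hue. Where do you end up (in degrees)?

330°

38 + 22 = 60°   (analog 22° ↑)
60 − 120 = -60 → -60 + 360 = 300°   (triadic ↓)
300 − 90 = 210°   (square ↓)
210 + 120 = 330°   (triadic ↑)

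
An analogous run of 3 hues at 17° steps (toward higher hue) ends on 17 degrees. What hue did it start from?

2 steps of 17° (toward higher hue) give a net shift of +34°.
Start = end − shift: 17 − 34 = -17 → -17 + 360 = 343°

343°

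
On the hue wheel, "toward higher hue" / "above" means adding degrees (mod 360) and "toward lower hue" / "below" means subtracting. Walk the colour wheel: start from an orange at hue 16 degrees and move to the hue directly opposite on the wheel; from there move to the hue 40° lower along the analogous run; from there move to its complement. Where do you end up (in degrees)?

complement +180°: 16 + 180 = 196°
analog 40° ↓ −40°: 196 − 40 = 156°
complement +180°: 156 + 180 = 336°

336°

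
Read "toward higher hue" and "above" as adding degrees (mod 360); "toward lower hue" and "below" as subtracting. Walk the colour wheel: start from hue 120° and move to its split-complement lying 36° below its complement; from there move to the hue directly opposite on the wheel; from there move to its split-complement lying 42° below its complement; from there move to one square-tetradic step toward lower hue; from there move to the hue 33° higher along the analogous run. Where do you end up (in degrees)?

165°

120 + 144 = 264°   (split-comp 36° ↓)
264 + 180 = 444 → 444 − 360 = 84°   (complement)
84 + 138 = 222°   (split-comp 42° ↓)
222 − 90 = 132°   (square ↓)
132 + 33 = 165°   (analog 33° ↑)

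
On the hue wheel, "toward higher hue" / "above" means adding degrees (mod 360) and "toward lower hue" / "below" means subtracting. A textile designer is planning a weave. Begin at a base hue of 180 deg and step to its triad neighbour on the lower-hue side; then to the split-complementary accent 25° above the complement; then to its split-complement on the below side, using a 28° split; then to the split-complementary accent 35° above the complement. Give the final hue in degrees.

272°

−120° (triadic ↓): 180 − 120 = 60°
+205° (split-comp 25° ↑): 60 + 205 = 265°
+152° (split-comp 28° ↓): 265 + 152 = 417 → 417 − 360 = 57°
+215° (split-comp 35° ↑): 57 + 215 = 272°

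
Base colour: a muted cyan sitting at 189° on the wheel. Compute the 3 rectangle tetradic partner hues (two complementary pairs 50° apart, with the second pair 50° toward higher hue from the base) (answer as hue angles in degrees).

A rectangular tetradic uses two complementary pairs 50° apart: offsets 0°, 50°, 180°, 230°.
189 + 50 = 239°
189 + 180 = 369 → 369 − 360 = 9°
189 + 230 = 419 → 419 − 360 = 59°

239°, 9°, 59°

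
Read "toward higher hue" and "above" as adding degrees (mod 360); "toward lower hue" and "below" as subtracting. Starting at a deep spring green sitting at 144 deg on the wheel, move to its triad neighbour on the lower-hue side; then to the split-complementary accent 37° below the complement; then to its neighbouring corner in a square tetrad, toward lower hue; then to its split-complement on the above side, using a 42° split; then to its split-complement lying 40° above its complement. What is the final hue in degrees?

159°

triadic ↓ −120°: 144 − 120 = 24°
split-comp 37° ↓ +143°: 24 + 143 = 167°
square ↓ −90°: 167 − 90 = 77°
split-comp 42° ↑ +222°: 77 + 222 = 299°
split-comp 40° ↑ +220°: 299 + 220 = 519 → 519 − 360 = 159°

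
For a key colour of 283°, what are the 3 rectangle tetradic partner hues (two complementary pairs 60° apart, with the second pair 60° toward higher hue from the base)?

343°, 103° and 163°

A rectangular tetradic uses two complementary pairs 60° apart: offsets 0°, 60°, 180°, 240°.
283 + 60 = 343°
283 + 180 = 463 → 463 − 360 = 103°
283 + 240 = 523 → 523 − 360 = 163°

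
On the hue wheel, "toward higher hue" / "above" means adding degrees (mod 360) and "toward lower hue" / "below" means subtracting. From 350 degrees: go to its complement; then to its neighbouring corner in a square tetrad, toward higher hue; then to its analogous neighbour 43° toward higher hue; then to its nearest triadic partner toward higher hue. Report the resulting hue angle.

350 + 180 = 530 → 530 − 360 = 170°   (complement)
170 + 90 = 260°   (square ↑)
260 + 43 = 303°   (analog 43° ↑)
303 + 120 = 423 → 423 − 360 = 63°   (triadic ↑)

63°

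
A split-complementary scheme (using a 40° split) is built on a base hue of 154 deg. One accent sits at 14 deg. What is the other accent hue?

Split-complementary hues sit 40° either side of the complement.
Complement of the base 154°: 154 + 180 = 334°
The given accent 14° is 40° one side of 334°; the other accent sits 40° the other side: 334 − 40 = 294°

294°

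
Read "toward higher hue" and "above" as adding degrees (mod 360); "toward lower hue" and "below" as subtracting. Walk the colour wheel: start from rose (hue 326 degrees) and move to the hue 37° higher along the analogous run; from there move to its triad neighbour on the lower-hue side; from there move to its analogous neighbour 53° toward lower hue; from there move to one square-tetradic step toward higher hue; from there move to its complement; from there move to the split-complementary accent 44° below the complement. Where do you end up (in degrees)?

236°

326 + 37 = 363 → 363 − 360 = 3°   (analog 37° ↑)
3 − 120 = -117 → -117 + 360 = 243°   (triadic ↓)
243 − 53 = 190°   (analog 53° ↓)
190 + 90 = 280°   (square ↑)
280 + 180 = 460 → 460 − 360 = 100°   (complement)
100 + 136 = 236°   (split-comp 44° ↓)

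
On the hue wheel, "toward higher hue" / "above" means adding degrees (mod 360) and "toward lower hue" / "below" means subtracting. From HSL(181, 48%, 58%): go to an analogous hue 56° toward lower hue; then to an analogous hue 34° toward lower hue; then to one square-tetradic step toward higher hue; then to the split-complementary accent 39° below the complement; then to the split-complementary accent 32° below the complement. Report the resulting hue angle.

analog 56° ↓ −56°: 181 − 56 = 125°
analog 34° ↓ −34°: 125 − 34 = 91°
square ↑ +90°: 91 + 90 = 181°
split-comp 39° ↓ +141°: 181 + 141 = 322°
split-comp 32° ↓ +148°: 322 + 148 = 470 → 470 − 360 = 110°

110°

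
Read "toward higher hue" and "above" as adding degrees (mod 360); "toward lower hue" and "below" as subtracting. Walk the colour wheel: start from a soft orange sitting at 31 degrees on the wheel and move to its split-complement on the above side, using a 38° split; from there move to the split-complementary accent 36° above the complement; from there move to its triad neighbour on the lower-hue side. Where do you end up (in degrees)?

+218° (split-comp 38° ↑): 31 + 218 = 249°
+216° (split-comp 36° ↑): 249 + 216 = 465 → 465 − 360 = 105°
−120° (triadic ↓): 105 − 120 = -15 → -15 + 360 = 345°

345°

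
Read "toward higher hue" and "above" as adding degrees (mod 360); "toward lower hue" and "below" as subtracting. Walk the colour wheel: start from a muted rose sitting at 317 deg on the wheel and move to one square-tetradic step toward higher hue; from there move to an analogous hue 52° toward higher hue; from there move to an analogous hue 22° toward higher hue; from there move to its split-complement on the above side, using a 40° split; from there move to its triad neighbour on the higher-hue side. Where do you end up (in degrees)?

square ↑ +90°: 317 + 90 = 407 → 407 − 360 = 47°
analog 52° ↑ +52°: 47 + 52 = 99°
analog 22° ↑ +22°: 99 + 22 = 121°
split-comp 40° ↑ +220°: 121 + 220 = 341°
triadic ↑ +120°: 341 + 120 = 461 → 461 − 360 = 101°

101°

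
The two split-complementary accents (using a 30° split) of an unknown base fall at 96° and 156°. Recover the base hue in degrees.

The accents sit 30° either side of the complement, so the complement is their short-arc midpoint on the wheel.
Short-arc midpoint of 96° and 156°: 126°.
Base is 180° from the complement: 126 − 180 = -54 → -54 + 360 = 306°

306°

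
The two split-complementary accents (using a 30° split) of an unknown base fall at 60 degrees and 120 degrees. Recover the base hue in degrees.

The accents sit 30° either side of the complement, so the complement is their short-arc midpoint on the wheel.
Short-arc midpoint of 60° and 120°: 90°.
Base is 180° from the complement: 90 − 180 = -90 → -90 + 360 = 270°

270°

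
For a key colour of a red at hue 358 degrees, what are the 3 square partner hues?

88°, 178°, 268°

A square tetradic scheme places four hues every 90°.
358 + 90 = 448 → 448 − 360 = 88°
358 + 180 = 538 → 538 − 360 = 178°
358 + 270 = 628 → 628 − 360 = 268°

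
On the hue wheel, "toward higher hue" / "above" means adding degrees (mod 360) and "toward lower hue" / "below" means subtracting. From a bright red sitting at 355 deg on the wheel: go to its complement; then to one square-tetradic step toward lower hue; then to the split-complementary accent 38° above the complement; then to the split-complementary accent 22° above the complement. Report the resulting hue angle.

355 + 180 = 535 → 535 − 360 = 175°   (complement)
175 − 90 = 85°   (square ↓)
85 + 218 = 303°   (split-comp 38° ↑)
303 + 202 = 505 → 505 − 360 = 145°   (split-comp 22° ↑)

145°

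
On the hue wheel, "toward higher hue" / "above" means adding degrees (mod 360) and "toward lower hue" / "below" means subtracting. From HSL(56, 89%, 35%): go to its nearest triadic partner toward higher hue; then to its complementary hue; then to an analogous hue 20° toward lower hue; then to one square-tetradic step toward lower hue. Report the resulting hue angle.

+120° (triadic ↑): 56 + 120 = 176°
+180° (complement): 176 + 180 = 356°
−20° (analog 20° ↓): 356 − 20 = 336°
−90° (square ↓): 336 − 90 = 246°

246°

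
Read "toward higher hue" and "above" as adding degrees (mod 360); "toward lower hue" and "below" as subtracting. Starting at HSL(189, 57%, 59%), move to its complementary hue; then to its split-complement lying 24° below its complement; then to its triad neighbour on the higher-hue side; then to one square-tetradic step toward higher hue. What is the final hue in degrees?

15°

189 + 180 = 369 → 369 − 360 = 9°   (complement)
9 + 156 = 165°   (split-comp 24° ↓)
165 + 120 = 285°   (triadic ↑)
285 + 90 = 375 → 375 − 360 = 15°   (square ↑)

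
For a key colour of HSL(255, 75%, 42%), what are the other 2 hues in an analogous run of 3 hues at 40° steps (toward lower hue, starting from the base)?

215° and 175°

255 − 40 = 215°
255 − 80 = 175°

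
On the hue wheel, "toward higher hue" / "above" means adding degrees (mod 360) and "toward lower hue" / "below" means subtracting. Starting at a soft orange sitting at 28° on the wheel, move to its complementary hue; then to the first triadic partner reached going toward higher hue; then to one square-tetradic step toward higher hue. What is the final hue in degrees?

58°

complement +180°: 28 + 180 = 208°
triadic ↑ +120°: 208 + 120 = 328°
square ↑ +90°: 328 + 90 = 418 → 418 − 360 = 58°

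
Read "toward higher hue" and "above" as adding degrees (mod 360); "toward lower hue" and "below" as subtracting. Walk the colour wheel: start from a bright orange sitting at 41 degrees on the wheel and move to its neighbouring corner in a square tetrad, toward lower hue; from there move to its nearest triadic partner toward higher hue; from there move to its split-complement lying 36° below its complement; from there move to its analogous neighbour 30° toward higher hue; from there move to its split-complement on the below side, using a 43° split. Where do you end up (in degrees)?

22°

−90° (square ↓): 41 − 90 = -49 → -49 + 360 = 311°
+120° (triadic ↑): 311 + 120 = 431 → 431 − 360 = 71°
+144° (split-comp 36° ↓): 71 + 144 = 215°
+30° (analog 30° ↑): 215 + 30 = 245°
+137° (split-comp 43° ↓): 245 + 137 = 382 → 382 − 360 = 22°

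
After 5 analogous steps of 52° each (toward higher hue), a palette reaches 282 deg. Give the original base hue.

5 steps of 52° (toward higher hue) give a net shift of +260°.
Start = end − shift: 282 − 260 = 22°

22°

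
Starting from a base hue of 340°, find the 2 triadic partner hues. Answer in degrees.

A triad places three hues 120° apart.
340 + 120 = 460 → 460 − 360 = 100°
340 + 240 = 580 → 580 − 360 = 220°

100° and 220°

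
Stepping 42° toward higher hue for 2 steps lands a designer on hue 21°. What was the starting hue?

297°

2 steps of 42° (toward higher hue) give a net shift of +84°.
Start = end − shift: 21 − 84 = -63 → -63 + 360 = 297°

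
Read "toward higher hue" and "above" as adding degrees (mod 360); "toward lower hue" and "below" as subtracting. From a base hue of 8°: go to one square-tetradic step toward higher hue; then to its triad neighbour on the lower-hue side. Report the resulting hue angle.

square ↑ +90°: 8 + 90 = 98°
triadic ↓ −120°: 98 − 120 = -22 → -22 + 360 = 338°

338°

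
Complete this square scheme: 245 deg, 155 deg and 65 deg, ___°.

335°

A square tetradic scheme places four hues every 90°.
The full set through 65° is {65°, 155°, 245°, 335°}.
Given {65°, 155°, 245°}, the missing hue is 335°.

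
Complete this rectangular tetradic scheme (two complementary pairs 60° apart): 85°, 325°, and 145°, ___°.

A rectangular tetradic uses two complementary pairs 60° apart: offsets 0°, 60°, 180°, 240°.
Among {85°, 145°, 325°}, 325° and 145° are a 180° pair.
The remaining hue 85° needs its own complement: 85 + 180 = 265°

265°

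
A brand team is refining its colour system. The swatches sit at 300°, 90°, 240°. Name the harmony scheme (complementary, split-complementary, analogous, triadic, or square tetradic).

Sort the hues: 90°, 240°, 300°.
Successive gaps around the wheel: 150°, 60°, 150°.
Two 150° gaps and one 60° gap — a base hue opposite a pair of accents 30° either side of its complement — is the split-complementary pattern.

split-complementary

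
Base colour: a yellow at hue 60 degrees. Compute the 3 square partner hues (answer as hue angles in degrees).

A square tetradic scheme places four hues every 90°.
60 + 90 = 150°
60 + 180 = 240°
60 + 270 = 330°

150°, 240° and 330°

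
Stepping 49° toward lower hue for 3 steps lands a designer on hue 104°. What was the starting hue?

3 steps of 49° (toward lower hue) give a net shift of −147°.
Start = end − shift: 104 + 147 = 251°

251°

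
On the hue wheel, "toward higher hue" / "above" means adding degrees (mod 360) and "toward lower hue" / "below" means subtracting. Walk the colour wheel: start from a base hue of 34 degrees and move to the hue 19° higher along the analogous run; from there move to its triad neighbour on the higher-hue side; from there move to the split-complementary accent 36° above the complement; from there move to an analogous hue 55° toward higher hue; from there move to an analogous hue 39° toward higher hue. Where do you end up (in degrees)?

123°

34 + 19 = 53°   (analog 19° ↑)
53 + 120 = 173°   (triadic ↑)
173 + 216 = 389 → 389 − 360 = 29°   (split-comp 36° ↑)
29 + 55 = 84°   (analog 55° ↑)
84 + 39 = 123°   (analog 39° ↑)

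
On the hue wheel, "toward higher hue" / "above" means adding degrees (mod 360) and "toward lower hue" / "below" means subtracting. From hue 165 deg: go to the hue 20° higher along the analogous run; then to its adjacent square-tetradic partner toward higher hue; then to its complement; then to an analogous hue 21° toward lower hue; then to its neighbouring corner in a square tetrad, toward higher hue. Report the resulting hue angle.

analog 20° ↑ +20°: 165 + 20 = 185°
square ↑ +90°: 185 + 90 = 275°
complement +180°: 275 + 180 = 455 → 455 − 360 = 95°
analog 21° ↓ −21°: 95 − 21 = 74°
square ↑ +90°: 74 + 90 = 164°

164°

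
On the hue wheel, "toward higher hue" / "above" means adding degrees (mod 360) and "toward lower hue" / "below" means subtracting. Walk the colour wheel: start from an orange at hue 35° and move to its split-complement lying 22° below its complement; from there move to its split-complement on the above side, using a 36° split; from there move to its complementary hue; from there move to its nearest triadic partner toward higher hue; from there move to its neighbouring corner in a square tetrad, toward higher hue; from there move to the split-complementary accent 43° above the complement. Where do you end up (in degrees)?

302°

+158° (split-comp 22° ↓): 35 + 158 = 193°
+216° (split-comp 36° ↑): 193 + 216 = 409 → 409 − 360 = 49°
+180° (complement): 49 + 180 = 229°
+120° (triadic ↑): 229 + 120 = 349°
+90° (square ↑): 349 + 90 = 439 → 439 − 360 = 79°
+223° (split-comp 43° ↑): 79 + 223 = 302°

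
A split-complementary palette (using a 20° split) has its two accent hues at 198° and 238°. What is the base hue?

The accents sit 20° either side of the complement, so the complement is their short-arc midpoint on the wheel.
Short-arc midpoint of 198° and 238°: 218°.
Base is 180° from the complement: 218 − 180 = 38°

38°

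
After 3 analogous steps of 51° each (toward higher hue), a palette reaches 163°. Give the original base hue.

10°

3 steps of 51° (toward higher hue) give a net shift of +153°.
Start = end − shift: 163 − 153 = 10°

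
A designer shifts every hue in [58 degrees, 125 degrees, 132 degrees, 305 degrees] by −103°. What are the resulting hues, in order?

58 − 103 = -45 → -45 + 360 = 315°
125 − 103 = 22°
132 − 103 = 29°
305 − 103 = 202°

315°, 22°, 29°, 202°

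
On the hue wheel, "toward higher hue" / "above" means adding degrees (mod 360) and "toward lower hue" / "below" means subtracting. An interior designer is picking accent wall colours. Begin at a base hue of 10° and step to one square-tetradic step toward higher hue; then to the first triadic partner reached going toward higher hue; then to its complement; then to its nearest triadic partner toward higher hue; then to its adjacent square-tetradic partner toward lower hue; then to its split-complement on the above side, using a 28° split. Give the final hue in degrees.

278°

10 + 90 = 100°   (square ↑)
100 + 120 = 220°   (triadic ↑)
220 + 180 = 400 → 400 − 360 = 40°   (complement)
40 + 120 = 160°   (triadic ↑)
160 − 90 = 70°   (square ↓)
70 + 208 = 278°   (split-comp 28° ↑)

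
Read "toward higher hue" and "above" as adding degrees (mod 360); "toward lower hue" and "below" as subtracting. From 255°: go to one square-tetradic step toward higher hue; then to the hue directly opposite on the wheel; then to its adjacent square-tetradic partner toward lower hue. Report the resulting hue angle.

75°

square ↑ +90°: 255 + 90 = 345°
complement +180°: 345 + 180 = 525 → 525 − 360 = 165°
square ↓ −90°: 165 − 90 = 75°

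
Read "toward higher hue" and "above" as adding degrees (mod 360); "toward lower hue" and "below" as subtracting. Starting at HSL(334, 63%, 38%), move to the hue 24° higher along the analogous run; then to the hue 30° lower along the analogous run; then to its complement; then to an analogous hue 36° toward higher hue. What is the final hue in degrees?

184°

334 + 24 = 358°   (analog 24° ↑)
358 − 30 = 328°   (analog 30° ↓)
328 + 180 = 508 → 508 − 360 = 148°   (complement)
148 + 36 = 184°   (analog 36° ↑)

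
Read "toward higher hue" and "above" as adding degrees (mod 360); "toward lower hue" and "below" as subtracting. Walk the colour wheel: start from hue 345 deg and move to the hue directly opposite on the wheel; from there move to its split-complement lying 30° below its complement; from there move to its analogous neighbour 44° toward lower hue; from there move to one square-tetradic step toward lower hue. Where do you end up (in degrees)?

181°

+180° (complement): 345 + 180 = 525 → 525 − 360 = 165°
+150° (split-comp 30° ↓): 165 + 150 = 315°
−44° (analog 44° ↓): 315 − 44 = 271°
−90° (square ↓): 271 − 90 = 181°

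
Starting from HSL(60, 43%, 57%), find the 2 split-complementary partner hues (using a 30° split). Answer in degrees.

210° and 270°

Split-complementary hues sit 30° either side of the complement.
Complement of 60°: 60 + 180 = 240°
240 − 30 = 210°
240 + 30 = 270°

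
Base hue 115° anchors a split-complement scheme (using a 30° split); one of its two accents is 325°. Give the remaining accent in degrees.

Split-complementary hues sit 30° either side of the complement.
Complement of the base 115°: 115 + 180 = 295°
The given accent 325° is 30° one side of 295°; the other accent sits 30° the other side: 295 − 30 = 265°

265°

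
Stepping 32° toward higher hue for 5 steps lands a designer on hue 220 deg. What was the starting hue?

60°

5 steps of 32° (toward higher hue) give a net shift of +160°.
Start = end − shift: 220 − 160 = 60°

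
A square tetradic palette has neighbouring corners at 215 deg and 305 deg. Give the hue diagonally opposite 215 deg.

A square tetradic scheme places four hues 90° apart; opposite corners are 180° apart.
215 + 180 = 395 → 395 − 360 = 35°

35°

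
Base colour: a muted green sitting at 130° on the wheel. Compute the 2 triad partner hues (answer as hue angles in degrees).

250° and 10°

A triad places three hues 120° apart.
130 + 120 = 250°
130 + 240 = 370 → 370 − 360 = 10°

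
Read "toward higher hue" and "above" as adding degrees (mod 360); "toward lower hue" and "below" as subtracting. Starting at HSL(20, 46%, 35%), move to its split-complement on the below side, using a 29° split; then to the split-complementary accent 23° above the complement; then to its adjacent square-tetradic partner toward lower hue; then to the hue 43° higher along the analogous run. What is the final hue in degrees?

327°

+151° (split-comp 29° ↓): 20 + 151 = 171°
+203° (split-comp 23° ↑): 171 + 203 = 374 → 374 − 360 = 14°
−90° (square ↓): 14 − 90 = -76 → -76 + 360 = 284°
+43° (analog 43° ↑): 284 + 43 = 327°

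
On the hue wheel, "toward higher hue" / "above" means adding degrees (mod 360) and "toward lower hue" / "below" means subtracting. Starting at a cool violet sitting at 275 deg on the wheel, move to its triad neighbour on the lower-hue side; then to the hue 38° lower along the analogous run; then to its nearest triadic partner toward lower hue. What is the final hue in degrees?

triadic ↓ −120°: 275 − 120 = 155°
analog 38° ↓ −38°: 155 − 38 = 117°
triadic ↓ −120°: 117 − 120 = -3 → -3 + 360 = 357°

357°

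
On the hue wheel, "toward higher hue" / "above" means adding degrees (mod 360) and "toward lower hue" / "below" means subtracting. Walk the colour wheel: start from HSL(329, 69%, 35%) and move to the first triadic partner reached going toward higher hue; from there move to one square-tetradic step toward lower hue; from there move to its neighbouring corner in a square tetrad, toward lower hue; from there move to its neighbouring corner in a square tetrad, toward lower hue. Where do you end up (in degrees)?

179°

+120° (triadic ↑): 329 + 120 = 449 → 449 − 360 = 89°
−90° (square ↓): 89 − 90 = -1 → -1 + 360 = 359°
−90° (square ↓): 359 − 90 = 269°
−90° (square ↓): 269 − 90 = 179°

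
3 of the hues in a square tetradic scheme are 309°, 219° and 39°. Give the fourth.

A square tetradic scheme places four hues every 90°.
The full set through 39° is {39°, 129°, 219°, 309°}.
Given {39°, 219°, 309°}, the missing hue is 129°.

129°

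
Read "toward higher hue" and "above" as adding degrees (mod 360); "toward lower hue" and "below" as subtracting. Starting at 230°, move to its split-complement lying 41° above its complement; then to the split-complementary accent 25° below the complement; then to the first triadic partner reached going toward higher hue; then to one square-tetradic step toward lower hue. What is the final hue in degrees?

230 + 221 = 451 → 451 − 360 = 91°   (split-comp 41° ↑)
91 + 155 = 246°   (split-comp 25° ↓)
246 + 120 = 366 → 366 − 360 = 6°   (triadic ↑)
6 − 90 = -84 → -84 + 360 = 276°   (square ↓)

276°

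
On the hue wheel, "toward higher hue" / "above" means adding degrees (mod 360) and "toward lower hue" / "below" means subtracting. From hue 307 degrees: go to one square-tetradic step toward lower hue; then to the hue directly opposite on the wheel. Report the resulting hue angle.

37°

307 − 90 = 217°   (square ↓)
217 + 180 = 397 → 397 − 360 = 37°   (complement)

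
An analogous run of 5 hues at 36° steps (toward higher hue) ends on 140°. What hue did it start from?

356°

4 steps of 36° (toward higher hue) give a net shift of +144°.
Start = end − shift: 140 − 144 = -4 → -4 + 360 = 356°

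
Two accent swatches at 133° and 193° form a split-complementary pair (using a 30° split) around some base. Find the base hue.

The accents sit 30° either side of the complement, so the complement is their short-arc midpoint on the wheel.
Short-arc midpoint of 133° and 193°: 163°.
Base is 180° from the complement: 163 − 180 = -17 → -17 + 360 = 343°

343°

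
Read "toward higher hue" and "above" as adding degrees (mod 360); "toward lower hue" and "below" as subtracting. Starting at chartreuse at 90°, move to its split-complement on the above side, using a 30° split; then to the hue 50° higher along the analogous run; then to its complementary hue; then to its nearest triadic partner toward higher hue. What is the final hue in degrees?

290°

+210° (split-comp 30° ↑): 90 + 210 = 300°
+50° (analog 50° ↑): 300 + 50 = 350°
+180° (complement): 350 + 180 = 530 → 530 − 360 = 170°
+120° (triadic ↑): 170 + 120 = 290°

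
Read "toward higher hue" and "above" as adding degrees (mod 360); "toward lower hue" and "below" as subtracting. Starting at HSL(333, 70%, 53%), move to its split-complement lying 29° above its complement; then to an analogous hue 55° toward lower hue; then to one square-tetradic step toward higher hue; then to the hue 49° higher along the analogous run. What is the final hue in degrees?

+209° (split-comp 29° ↑): 333 + 209 = 542 → 542 − 360 = 182°
−55° (analog 55° ↓): 182 − 55 = 127°
+90° (square ↑): 127 + 90 = 217°
+49° (analog 49° ↑): 217 + 49 = 266°

266°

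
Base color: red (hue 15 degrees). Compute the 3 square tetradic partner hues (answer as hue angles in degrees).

105°, 195° and 285°

A square tetradic scheme places four hues every 90°.
15 + 90 = 105°
15 + 180 = 195°
15 + 270 = 285°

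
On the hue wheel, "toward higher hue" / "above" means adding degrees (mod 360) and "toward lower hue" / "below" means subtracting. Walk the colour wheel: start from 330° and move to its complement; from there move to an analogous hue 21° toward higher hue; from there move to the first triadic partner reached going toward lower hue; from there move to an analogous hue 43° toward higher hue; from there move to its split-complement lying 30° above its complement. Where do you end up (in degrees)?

330 + 180 = 510 → 510 − 360 = 150°   (complement)
150 + 21 = 171°   (analog 21° ↑)
171 − 120 = 51°   (triadic ↓)
51 + 43 = 94°   (analog 43° ↑)
94 + 210 = 304°   (split-comp 30° ↑)

304°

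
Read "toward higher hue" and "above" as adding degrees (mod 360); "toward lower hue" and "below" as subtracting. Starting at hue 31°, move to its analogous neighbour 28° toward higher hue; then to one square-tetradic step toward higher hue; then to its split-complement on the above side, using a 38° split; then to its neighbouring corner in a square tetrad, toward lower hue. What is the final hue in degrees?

analog 28° ↑ +28°: 31 + 28 = 59°
square ↑ +90°: 59 + 90 = 149°
split-comp 38° ↑ +218°: 149 + 218 = 367 → 367 − 360 = 7°
square ↓ −90°: 7 − 90 = -83 → -83 + 360 = 277°

277°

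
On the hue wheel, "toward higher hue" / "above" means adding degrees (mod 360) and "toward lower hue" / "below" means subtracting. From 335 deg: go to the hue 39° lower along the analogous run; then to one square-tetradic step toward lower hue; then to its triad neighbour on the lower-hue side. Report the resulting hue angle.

analog 39° ↓ −39°: 335 − 39 = 296°
square ↓ −90°: 296 − 90 = 206°
triadic ↓ −120°: 206 − 120 = 86°

86°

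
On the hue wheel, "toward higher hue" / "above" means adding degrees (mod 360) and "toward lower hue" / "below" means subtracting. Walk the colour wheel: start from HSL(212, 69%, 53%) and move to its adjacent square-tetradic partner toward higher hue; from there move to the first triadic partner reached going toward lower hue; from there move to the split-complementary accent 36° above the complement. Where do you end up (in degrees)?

square ↑ +90°: 212 + 90 = 302°
triadic ↓ −120°: 302 − 120 = 182°
split-comp 36° ↑ +216°: 182 + 216 = 398 → 398 − 360 = 38°

38°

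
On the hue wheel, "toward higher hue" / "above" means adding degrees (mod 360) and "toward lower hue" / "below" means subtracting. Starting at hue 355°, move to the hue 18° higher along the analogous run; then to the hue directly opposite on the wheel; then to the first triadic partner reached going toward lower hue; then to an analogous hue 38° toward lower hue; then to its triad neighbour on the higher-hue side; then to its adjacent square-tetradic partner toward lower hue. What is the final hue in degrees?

65°

355 + 18 = 373 → 373 − 360 = 13°   (analog 18° ↑)
13 + 180 = 193°   (complement)
193 − 120 = 73°   (triadic ↓)
73 − 38 = 35°   (analog 38° ↓)
35 + 120 = 155°   (triadic ↑)
155 − 90 = 65°   (square ↓)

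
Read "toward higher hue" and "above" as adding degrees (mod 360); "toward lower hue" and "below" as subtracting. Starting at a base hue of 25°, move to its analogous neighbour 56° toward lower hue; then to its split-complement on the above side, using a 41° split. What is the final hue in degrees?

190°

25 − 56 = -31 → -31 + 360 = 329°   (analog 56° ↓)
329 + 221 = 550 → 550 − 360 = 190°   (split-comp 41° ↑)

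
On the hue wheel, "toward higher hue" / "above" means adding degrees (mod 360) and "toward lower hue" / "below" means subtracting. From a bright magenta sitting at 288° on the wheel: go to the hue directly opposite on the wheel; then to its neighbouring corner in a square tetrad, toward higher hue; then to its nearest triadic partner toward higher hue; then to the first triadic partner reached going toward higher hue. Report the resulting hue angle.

+180° (complement): 288 + 180 = 468 → 468 − 360 = 108°
+90° (square ↑): 108 + 90 = 198°
+120° (triadic ↑): 198 + 120 = 318°
+120° (triadic ↑): 318 + 120 = 438 → 438 − 360 = 78°

78°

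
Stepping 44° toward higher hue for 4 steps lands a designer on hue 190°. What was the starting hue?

14°

4 steps of 44° (toward higher hue) give a net shift of +176°.
Start = end − shift: 190 − 176 = 14°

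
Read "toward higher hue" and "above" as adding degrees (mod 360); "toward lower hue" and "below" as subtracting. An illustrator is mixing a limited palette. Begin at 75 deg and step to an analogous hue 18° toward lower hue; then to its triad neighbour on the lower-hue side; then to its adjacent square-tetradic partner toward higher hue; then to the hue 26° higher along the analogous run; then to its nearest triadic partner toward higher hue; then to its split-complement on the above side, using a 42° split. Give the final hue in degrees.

75 − 18 = 57°   (analog 18° ↓)
57 − 120 = -63 → -63 + 360 = 297°   (triadic ↓)
297 + 90 = 387 → 387 − 360 = 27°   (square ↑)
27 + 26 = 53°   (analog 26° ↑)
53 + 120 = 173°   (triadic ↑)
173 + 222 = 395 → 395 − 360 = 35°   (split-comp 42° ↑)

35°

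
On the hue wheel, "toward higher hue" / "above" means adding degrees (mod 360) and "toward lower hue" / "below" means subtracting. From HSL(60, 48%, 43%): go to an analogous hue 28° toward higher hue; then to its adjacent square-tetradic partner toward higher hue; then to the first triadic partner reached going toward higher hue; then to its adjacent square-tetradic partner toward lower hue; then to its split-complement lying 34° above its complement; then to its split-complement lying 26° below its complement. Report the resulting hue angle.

216°

+28° (analog 28° ↑): 60 + 28 = 88°
+90° (square ↑): 88 + 90 = 178°
+120° (triadic ↑): 178 + 120 = 298°
−90° (square ↓): 298 − 90 = 208°
+214° (split-comp 34° ↑): 208 + 214 = 422 → 422 − 360 = 62°
+154° (split-comp 26° ↓): 62 + 154 = 216°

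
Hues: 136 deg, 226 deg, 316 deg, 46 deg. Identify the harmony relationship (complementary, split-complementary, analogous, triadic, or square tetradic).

Sort the hues: 46°, 136°, 226°, 316°.
Successive gaps around the wheel: 90°, 90°, 90°, 90°.
Four hues every 90° form a square tetradic scheme.

square tetradic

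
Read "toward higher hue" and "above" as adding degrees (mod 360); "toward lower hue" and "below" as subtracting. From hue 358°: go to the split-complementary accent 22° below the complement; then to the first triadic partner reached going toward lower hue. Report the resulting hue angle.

split-comp 22° ↓ +158°: 358 + 158 = 516 → 516 − 360 = 156°
triadic ↓ −120°: 156 − 120 = 36°

36°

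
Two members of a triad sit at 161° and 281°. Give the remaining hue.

A triad spaces three hues 120° apart.
The full set is {41°, 161°, 281°}.

41°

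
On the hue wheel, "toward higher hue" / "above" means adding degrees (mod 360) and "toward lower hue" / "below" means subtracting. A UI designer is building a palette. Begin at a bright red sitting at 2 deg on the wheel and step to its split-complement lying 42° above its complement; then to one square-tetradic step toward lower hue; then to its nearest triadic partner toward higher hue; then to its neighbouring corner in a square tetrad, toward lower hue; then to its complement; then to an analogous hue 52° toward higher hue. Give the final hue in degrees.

+222° (split-comp 42° ↑): 2 + 222 = 224°
−90° (square ↓): 224 − 90 = 134°
+120° (triadic ↑): 134 + 120 = 254°
−90° (square ↓): 254 − 90 = 164°
+180° (complement): 164 + 180 = 344°
+52° (analog 52° ↑): 344 + 52 = 396 → 396 − 360 = 36°

36°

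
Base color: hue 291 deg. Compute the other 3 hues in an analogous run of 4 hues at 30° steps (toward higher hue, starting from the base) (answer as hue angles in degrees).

321°, 351° and 21°

Analogous hues sit every 30° along the wheel.
291 + 30 = 321°
291 + 60 = 351°
291 + 90 = 381 → 381 − 360 = 21°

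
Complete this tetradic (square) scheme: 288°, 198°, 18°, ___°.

A square tetradic scheme places four hues every 90°.
The full set through 18° is {18°, 108°, 198°, 288°}.
Given {18°, 198°, 288°}, the missing hue is 108°.

108°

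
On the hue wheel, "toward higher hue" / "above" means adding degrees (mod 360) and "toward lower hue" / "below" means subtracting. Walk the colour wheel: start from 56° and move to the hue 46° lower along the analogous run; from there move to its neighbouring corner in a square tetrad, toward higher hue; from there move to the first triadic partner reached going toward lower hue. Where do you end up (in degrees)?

340°

analog 46° ↓ −46°: 56 − 46 = 10°
square ↑ +90°: 10 + 90 = 100°
triadic ↓ −120°: 100 − 120 = -20 → -20 + 360 = 340°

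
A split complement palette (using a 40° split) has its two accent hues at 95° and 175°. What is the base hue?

315°

The accents sit 40° either side of the complement, so the complement is their short-arc midpoint on the wheel.
Short-arc midpoint of 95° and 175°: 135°.
Base is 180° from the complement: 135 − 180 = -45 → -45 + 360 = 315°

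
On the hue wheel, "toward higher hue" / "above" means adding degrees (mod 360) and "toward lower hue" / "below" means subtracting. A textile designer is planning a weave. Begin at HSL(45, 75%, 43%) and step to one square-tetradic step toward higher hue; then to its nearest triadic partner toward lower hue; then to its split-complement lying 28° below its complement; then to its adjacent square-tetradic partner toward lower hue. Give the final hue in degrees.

77°

square ↑ +90°: 45 + 90 = 135°
triadic ↓ −120°: 135 − 120 = 15°
split-comp 28° ↓ +152°: 15 + 152 = 167°
square ↓ −90°: 167 − 90 = 77°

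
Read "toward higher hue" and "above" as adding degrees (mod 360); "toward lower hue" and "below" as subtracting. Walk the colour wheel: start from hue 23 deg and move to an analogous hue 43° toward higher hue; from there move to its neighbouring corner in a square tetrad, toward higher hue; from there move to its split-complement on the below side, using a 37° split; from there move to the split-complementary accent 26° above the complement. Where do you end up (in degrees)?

145°

23 + 43 = 66°   (analog 43° ↑)
66 + 90 = 156°   (square ↑)
156 + 143 = 299°   (split-comp 37° ↓)
299 + 206 = 505 → 505 − 360 = 145°   (split-comp 26° ↑)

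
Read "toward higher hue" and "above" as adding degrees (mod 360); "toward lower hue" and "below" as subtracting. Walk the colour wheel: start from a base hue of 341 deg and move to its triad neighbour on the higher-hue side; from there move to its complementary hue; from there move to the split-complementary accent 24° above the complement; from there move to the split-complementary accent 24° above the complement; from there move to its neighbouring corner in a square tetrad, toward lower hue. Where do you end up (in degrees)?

239°

+120° (triadic ↑): 341 + 120 = 461 → 461 − 360 = 101°
+180° (complement): 101 + 180 = 281°
+204° (split-comp 24° ↑): 281 + 204 = 485 → 485 − 360 = 125°
+204° (split-comp 24° ↑): 125 + 204 = 329°
−90° (square ↓): 329 − 90 = 239°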